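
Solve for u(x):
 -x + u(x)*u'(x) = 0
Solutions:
 u(x) = -sqrt(C1 + x^2)
 u(x) = sqrt(C1 + x^2)


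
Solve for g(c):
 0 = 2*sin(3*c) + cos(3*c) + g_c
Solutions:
 g(c) = C1 - sin(3*c)/3 + 2*cos(3*c)/3


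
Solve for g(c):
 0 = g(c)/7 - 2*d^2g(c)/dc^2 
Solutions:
 g(c) = C1*exp(-sqrt(14)*c/14) + C2*exp(sqrt(14)*c/14)


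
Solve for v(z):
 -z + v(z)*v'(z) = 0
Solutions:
 v(z) = -sqrt(C1 + z^2)
 v(z) = sqrt(C1 + z^2)


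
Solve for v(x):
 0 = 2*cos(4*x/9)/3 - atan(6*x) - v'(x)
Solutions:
 v(x) = C1 - x*atan(6*x) + log(36*x^2 + 1)/12 + 3*sin(4*x/9)/2


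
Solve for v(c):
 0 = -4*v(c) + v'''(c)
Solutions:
 v(c) = C3*exp(2^(2/3)*c) + (C1*sin(2^(2/3)*sqrt(3)*c/2) + C2*cos(2^(2/3)*sqrt(3)*c/2))*exp(-2^(2/3)*c/2)


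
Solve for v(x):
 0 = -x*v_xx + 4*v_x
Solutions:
 v(x) = C1 + C2*x^5


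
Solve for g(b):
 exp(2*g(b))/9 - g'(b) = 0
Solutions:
 g(b) = log(-sqrt(-1/(C1 + b))) - log(2)/2 + log(3)
 g(b) = log(-1/(C1 + b))/2 - log(2)/2 + log(3)


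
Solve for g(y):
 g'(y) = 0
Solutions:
 g(y) = C1


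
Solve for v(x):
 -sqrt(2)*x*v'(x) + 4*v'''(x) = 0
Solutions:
 v(x) = C1 + Integral(C2*airyai(sqrt(2)*x/2) + C3*airybi(sqrt(2)*x/2), x)


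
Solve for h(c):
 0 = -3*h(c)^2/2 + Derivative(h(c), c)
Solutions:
 h(c) = -2/(C1 + 3*c)


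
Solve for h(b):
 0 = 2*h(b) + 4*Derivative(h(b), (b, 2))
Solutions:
 h(b) = C1*sin(sqrt(2)*b/2) + C2*cos(sqrt(2)*b/2)


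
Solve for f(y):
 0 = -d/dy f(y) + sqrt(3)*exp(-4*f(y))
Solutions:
 f(y) = log(-I*(C1 + 4*sqrt(3)*y)^(1/4))
 f(y) = log(I*(C1 + 4*sqrt(3)*y)^(1/4))
 f(y) = log(-(C1 + 4*sqrt(3)*y)^(1/4))
 f(y) = log(C1 + 4*sqrt(3)*y)/4


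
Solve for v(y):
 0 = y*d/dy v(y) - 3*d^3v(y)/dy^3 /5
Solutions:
 v(y) = C1 + Integral(C2*airyai(3^(2/3)*5^(1/3)*y/3) + C3*airybi(3^(2/3)*5^(1/3)*y/3), y)


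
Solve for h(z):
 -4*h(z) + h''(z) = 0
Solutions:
 h(z) = C1*exp(-2*z) + C2*exp(2*z)


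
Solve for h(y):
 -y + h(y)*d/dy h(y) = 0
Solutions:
 h(y) = -sqrt(C1 + y^2)
 h(y) = sqrt(C1 + y^2)


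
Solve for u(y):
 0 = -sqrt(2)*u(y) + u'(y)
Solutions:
 u(y) = C1*exp(sqrt(2)*y)


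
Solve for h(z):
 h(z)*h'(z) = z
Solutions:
 h(z) = -sqrt(C1 + z^2)
 h(z) = sqrt(C1 + z^2)


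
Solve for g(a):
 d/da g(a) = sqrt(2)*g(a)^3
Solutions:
 g(a) = -sqrt(2)*sqrt(-1/(C1 + sqrt(2)*a))/2
 g(a) = sqrt(2)*sqrt(-1/(C1 + sqrt(2)*a))/2


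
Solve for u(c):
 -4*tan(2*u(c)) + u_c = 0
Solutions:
 u(c) = -asin(C1*exp(8*c))/2 + pi/2
 u(c) = asin(C1*exp(8*c))/2


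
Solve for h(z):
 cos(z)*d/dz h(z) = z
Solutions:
 h(z) = C1 + Integral(z/cos(z), z)


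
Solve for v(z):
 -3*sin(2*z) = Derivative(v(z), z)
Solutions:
 v(z) = C1 + 3*cos(2*z)/2


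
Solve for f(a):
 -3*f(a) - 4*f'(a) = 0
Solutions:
 f(a) = C1*exp(-3*a/4)


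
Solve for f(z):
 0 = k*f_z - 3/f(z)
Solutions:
 f(z) = -sqrt(C1 + 6*z/k)
 f(z) = sqrt(C1 + 6*z/k)


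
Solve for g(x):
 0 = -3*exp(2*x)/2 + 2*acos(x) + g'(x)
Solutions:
 g(x) = C1 - 2*x*acos(x) + 2*sqrt(1 - x^2) + 3*exp(2*x)/4


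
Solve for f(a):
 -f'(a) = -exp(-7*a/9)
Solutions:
 f(a) = C1 - 9*exp(-7*a/9)/7


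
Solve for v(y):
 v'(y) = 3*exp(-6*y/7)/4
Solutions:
 v(y) = C1 - 7*exp(-6*y/7)/8


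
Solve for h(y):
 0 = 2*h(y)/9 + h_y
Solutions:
 h(y) = C1*exp(-2*y/9)


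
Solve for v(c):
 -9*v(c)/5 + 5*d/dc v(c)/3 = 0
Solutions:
 v(c) = C1*exp(27*c/25)


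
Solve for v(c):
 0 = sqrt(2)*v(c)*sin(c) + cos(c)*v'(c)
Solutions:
 v(c) = C1*cos(c)^(sqrt(2))


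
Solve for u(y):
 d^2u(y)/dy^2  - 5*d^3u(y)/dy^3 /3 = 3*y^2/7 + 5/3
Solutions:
 u(y) = C1 + C2*y + C3*exp(3*y/5) + y^4/28 + 5*y^3/21 + 85*y^2/42


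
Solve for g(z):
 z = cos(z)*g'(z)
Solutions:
 g(z) = C1 + Integral(z/cos(z), z)


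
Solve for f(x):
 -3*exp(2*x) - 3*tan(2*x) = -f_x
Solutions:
 f(x) = C1 + 3*exp(2*x)/2 - 3*log(cos(2*x))/2


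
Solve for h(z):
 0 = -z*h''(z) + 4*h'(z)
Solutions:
 h(z) = C1 + C2*z^5


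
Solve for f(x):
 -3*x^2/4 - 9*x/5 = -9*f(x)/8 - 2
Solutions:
 f(x) = 2*x^2/3 + 8*x/5 - 16/9


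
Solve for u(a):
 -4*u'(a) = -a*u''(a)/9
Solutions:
 u(a) = C1 + C2*a^37


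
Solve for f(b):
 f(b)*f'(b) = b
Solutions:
 f(b) = -sqrt(C1 + b^2)
 f(b) = sqrt(C1 + b^2)


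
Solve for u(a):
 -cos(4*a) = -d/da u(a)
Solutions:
 u(a) = C1 + sin(4*a)/4


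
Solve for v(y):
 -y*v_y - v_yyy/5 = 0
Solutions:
 v(y) = C1 + Integral(C2*airyai(-5^(1/3)*y) + C3*airybi(-5^(1/3)*y), y)


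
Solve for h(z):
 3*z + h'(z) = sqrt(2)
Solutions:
 h(z) = C1 - 3*z^2/2 + sqrt(2)*z


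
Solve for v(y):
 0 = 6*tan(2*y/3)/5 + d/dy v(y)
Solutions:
 v(y) = C1 + 9*log(cos(2*y/3))/5


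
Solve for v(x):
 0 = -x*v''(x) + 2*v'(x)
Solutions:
 v(x) = C1 + C2*x^3


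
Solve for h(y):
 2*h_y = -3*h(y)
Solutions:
 h(y) = C1*exp(-3*y/2)


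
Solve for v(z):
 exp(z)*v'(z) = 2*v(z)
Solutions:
 v(z) = C1*exp(-2*exp(-z))


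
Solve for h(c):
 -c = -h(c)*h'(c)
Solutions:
 h(c) = -sqrt(C1 + c^2)
 h(c) = sqrt(C1 + c^2)


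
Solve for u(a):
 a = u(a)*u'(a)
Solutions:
 u(a) = -sqrt(C1 + a^2)
 u(a) = sqrt(C1 + a^2)


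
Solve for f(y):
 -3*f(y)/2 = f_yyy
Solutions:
 f(y) = C3*exp(-2^(2/3)*3^(1/3)*y/2) + (C1*sin(2^(2/3)*3^(5/6)*y/4) + C2*cos(2^(2/3)*3^(5/6)*y/4))*exp(2^(2/3)*3^(1/3)*y/4)


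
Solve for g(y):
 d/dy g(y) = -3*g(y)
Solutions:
 g(y) = C1*exp(-3*y)


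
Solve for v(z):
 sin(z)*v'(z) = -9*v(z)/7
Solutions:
 v(z) = C1*(cos(z) + 1)^(9/14)/(cos(z) - 1)^(9/14)


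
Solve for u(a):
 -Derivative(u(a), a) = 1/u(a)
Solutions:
 u(a) = -sqrt(C1 - 2*a)
 u(a) = sqrt(C1 - 2*a)


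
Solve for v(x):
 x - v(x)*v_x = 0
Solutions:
 v(x) = -sqrt(C1 + x^2)
 v(x) = sqrt(C1 + x^2)


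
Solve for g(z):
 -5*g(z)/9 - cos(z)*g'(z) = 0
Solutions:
 g(z) = C1*(sin(z) - 1)^(5/18)/(sin(z) + 1)^(5/18)


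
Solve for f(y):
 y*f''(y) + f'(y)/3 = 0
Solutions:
 f(y) = C1 + C2*y^(2/3)


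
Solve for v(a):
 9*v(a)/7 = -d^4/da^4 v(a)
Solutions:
 v(a) = (C1*sin(sqrt(6)*7^(3/4)*a/14) + C2*cos(sqrt(6)*7^(3/4)*a/14))*exp(-sqrt(6)*7^(3/4)*a/14) + (C3*sin(sqrt(6)*7^(3/4)*a/14) + C4*cos(sqrt(6)*7^(3/4)*a/14))*exp(sqrt(6)*7^(3/4)*a/14)


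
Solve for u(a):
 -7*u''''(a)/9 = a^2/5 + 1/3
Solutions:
 u(a) = C1 + C2*a + C3*a^2 + C4*a^3 - a^6/1400 - a^4/56


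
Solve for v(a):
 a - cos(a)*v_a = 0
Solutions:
 v(a) = C1 + Integral(a/cos(a), a)


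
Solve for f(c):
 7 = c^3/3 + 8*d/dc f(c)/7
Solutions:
 f(c) = C1 - 7*c^4/96 + 49*c/8


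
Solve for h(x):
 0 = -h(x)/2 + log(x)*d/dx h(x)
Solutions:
 h(x) = C1*exp(li(x)/2)


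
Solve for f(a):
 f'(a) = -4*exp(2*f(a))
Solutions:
 f(a) = log(-sqrt(-1/(C1 - 4*a))) - log(2)/2
 f(a) = log(-1/(C1 - 4*a))/2 - log(2)/2


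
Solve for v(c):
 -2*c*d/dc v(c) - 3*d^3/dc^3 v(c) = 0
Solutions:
 v(c) = C1 + Integral(C2*airyai(-2^(1/3)*3^(2/3)*c/3) + C3*airybi(-2^(1/3)*3^(2/3)*c/3), c)


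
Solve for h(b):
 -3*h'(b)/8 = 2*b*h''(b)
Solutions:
 h(b) = C1 + C2*b^(13/16)


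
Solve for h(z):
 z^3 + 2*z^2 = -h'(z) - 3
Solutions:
 h(z) = C1 - z^4/4 - 2*z^3/3 - 3*z


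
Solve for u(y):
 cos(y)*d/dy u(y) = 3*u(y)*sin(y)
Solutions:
 u(y) = C1/cos(y)^3


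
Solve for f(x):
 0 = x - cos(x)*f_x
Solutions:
 f(x) = C1 + Integral(x/cos(x), x)


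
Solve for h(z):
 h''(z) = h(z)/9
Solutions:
 h(z) = C1*exp(-z/3) + C2*exp(z/3)


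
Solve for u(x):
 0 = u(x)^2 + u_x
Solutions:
 u(x) = 1/(C1 + x)


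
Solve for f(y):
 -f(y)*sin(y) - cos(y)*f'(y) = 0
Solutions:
 f(y) = C1*cos(y)


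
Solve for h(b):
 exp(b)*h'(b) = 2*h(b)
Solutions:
 h(b) = C1*exp(-2*exp(-b))


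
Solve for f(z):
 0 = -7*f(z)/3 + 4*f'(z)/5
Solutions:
 f(z) = C1*exp(35*z/12)


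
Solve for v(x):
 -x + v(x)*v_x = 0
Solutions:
 v(x) = -sqrt(C1 + x^2)
 v(x) = sqrt(C1 + x^2)


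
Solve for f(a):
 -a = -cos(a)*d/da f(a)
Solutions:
 f(a) = C1 + Integral(a/cos(a), a)


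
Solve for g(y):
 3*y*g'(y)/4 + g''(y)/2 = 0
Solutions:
 g(y) = C1 + C2*erf(sqrt(3)*y/2)


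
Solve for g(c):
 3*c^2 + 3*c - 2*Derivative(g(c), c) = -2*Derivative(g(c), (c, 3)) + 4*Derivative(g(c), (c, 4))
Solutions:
 g(c) = C1 + C2*exp(c*((6*sqrt(78) + 53)^(-1/3) + 2 + (6*sqrt(78) + 53)^(1/3))/12)*sin(sqrt(3)*c*(-(6*sqrt(78) + 53)^(1/3) + (6*sqrt(78) + 53)^(-1/3))/12) + C3*exp(c*((6*sqrt(78) + 53)^(-1/3) + 2 + (6*sqrt(78) + 53)^(1/3))/12)*cos(sqrt(3)*c*(-(6*sqrt(78) + 53)^(1/3) + (6*sqrt(78) + 53)^(-1/3))/12) + C4*exp(c*(-(6*sqrt(78) + 53)^(1/3) - 1/(6*sqrt(78) + 53)^(1/3) + 1)/6) + c^3/2 + 3*c^2/4 + 3*c


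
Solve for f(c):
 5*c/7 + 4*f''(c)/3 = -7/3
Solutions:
 f(c) = C1 + C2*c - 5*c^3/56 - 7*c^2/8


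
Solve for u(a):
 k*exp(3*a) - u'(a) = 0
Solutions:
 u(a) = C1 + k*exp(3*a)/3


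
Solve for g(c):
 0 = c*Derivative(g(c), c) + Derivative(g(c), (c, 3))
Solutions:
 g(c) = C1 + Integral(C2*airyai(-c) + C3*airybi(-c), c)


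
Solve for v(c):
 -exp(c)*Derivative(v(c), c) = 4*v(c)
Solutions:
 v(c) = C1*exp(4*exp(-c))


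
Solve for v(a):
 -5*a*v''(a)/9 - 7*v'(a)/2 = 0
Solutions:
 v(a) = C1 + C2/a^(53/10)


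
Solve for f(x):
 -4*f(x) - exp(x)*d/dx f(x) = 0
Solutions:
 f(x) = C1*exp(4*exp(-x))


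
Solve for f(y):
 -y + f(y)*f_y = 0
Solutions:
 f(y) = -sqrt(C1 + y^2)
 f(y) = sqrt(C1 + y^2)


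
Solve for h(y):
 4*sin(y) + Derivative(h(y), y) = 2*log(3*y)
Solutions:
 h(y) = C1 + 2*y*log(y) - 2*y + 2*y*log(3) + 4*cos(y)


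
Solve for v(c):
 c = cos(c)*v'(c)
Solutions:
 v(c) = C1 + Integral(c/cos(c), c)


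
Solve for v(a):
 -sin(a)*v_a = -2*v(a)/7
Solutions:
 v(a) = C1*(cos(a) - 1)^(1/7)/(cos(a) + 1)^(1/7)


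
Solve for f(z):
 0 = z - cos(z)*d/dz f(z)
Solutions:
 f(z) = C1 + Integral(z/cos(z), z)


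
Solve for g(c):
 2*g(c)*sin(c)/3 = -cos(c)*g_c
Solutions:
 g(c) = C1*cos(c)^(2/3)


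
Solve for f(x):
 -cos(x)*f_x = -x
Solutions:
 f(x) = C1 + Integral(x/cos(x), x)


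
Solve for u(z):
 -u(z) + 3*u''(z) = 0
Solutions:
 u(z) = C1*exp(-sqrt(3)*z/3) + C2*exp(sqrt(3)*z/3)


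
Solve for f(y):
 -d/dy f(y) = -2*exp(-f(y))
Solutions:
 f(y) = log(C1 + 2*y)


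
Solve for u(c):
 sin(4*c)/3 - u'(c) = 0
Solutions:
 u(c) = C1 - cos(4*c)/12


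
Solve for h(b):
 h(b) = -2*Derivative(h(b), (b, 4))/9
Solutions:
 h(b) = (C1*sin(2^(1/4)*sqrt(3)*b/2) + C2*cos(2^(1/4)*sqrt(3)*b/2))*exp(-2^(1/4)*sqrt(3)*b/2) + (C3*sin(2^(1/4)*sqrt(3)*b/2) + C4*cos(2^(1/4)*sqrt(3)*b/2))*exp(2^(1/4)*sqrt(3)*b/2)


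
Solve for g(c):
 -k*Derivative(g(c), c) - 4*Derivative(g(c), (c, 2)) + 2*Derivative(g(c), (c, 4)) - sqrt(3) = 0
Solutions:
 g(c) = C1 + C2*exp(c*(6^(1/3)*(-9*k + 2*sqrt(3)*sqrt(27*k^2/4 - 32))^(1/3)/12 - 2^(1/3)*3^(5/6)*I*(-9*k + 2*sqrt(3)*sqrt(27*k^2/4 - 32))^(1/3)/12 - 8/((-6^(1/3) + 2^(1/3)*3^(5/6)*I)*(-9*k + 2*sqrt(3)*sqrt(27*k^2/4 - 32))^(1/3)))) + C3*exp(c*(6^(1/3)*(-9*k + 2*sqrt(3)*sqrt(27*k^2/4 - 32))^(1/3)/12 + 2^(1/3)*3^(5/6)*I*(-9*k + 2*sqrt(3)*sqrt(27*k^2/4 - 32))^(1/3)/12 + 8/((6^(1/3) + 2^(1/3)*3^(5/6)*I)*(-9*k + 2*sqrt(3)*sqrt(27*k^2/4 - 32))^(1/3)))) + C4*exp(-6^(1/3)*c*((-9*k + 2*sqrt(3)*sqrt(27*k^2/4 - 32))^(1/3) + 4*6^(1/3)/(-9*k + 2*sqrt(3)*sqrt(27*k^2/4 - 32))^(1/3))/6) - sqrt(3)*c/k


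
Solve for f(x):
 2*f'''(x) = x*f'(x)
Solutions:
 f(x) = C1 + Integral(C2*airyai(2^(2/3)*x/2) + C3*airybi(2^(2/3)*x/2), x)


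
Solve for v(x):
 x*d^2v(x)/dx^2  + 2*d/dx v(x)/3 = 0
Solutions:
 v(x) = C1 + C2*x^(1/3)


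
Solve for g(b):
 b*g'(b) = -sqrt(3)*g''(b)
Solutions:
 g(b) = C1 + C2*erf(sqrt(2)*3^(3/4)*b/6)


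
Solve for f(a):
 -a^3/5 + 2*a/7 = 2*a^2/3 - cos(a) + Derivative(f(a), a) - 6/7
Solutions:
 f(a) = C1 - a^4/20 - 2*a^3/9 + a^2/7 + 6*a/7 + sin(a)


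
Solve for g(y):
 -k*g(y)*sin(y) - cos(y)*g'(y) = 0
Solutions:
 g(y) = C1*exp(k*log(cos(y)))


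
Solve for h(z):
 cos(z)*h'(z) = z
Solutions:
 h(z) = C1 + Integral(z/cos(z), z)


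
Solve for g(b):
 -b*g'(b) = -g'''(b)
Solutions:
 g(b) = C1 + Integral(C2*airyai(b) + C3*airybi(b), b)


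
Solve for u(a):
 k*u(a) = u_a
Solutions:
 u(a) = C1*exp(a*k)


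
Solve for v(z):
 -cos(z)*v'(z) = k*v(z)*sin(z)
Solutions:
 v(z) = C1*exp(k*log(cos(z)))


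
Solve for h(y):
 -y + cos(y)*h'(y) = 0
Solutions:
 h(y) = C1 + Integral(y/cos(y), y)


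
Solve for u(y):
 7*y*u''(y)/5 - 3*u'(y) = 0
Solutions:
 u(y) = C1 + C2*y^(22/7)


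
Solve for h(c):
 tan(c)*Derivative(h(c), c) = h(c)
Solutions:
 h(c) = C1*sin(c)


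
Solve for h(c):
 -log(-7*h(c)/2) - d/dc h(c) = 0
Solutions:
 Integral(1/(log(-_y) - log(2) + log(7)), (_y, h(c))) = C1 - c


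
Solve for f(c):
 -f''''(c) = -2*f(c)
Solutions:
 f(c) = C1*exp(-2^(1/4)*c) + C2*exp(2^(1/4)*c) + C3*sin(2^(1/4)*c) + C4*cos(2^(1/4)*c)


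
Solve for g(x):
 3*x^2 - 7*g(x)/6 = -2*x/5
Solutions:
 g(x) = 6*x*(15*x + 2)/35


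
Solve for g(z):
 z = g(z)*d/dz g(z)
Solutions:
 g(z) = -sqrt(C1 + z^2)
 g(z) = sqrt(C1 + z^2)


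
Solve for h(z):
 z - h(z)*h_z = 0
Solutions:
 h(z) = -sqrt(C1 + z^2)
 h(z) = sqrt(C1 + z^2)


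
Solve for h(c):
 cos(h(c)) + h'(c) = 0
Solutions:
 h(c) = pi - asin((C1 + exp(2*c))/(C1 - exp(2*c)))
 h(c) = asin((C1 + exp(2*c))/(C1 - exp(2*c)))


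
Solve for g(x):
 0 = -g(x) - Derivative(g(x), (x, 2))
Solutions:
 g(x) = C1*sin(x) + C2*cos(x)


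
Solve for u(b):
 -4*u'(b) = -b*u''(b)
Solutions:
 u(b) = C1 + C2*b^5


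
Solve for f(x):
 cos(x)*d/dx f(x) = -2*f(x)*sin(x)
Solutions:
 f(x) = C1*cos(x)^2


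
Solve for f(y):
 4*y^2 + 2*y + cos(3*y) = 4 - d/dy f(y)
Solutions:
 f(y) = C1 - 4*y^3/3 - y^2 + 4*y - sin(3*y)/3


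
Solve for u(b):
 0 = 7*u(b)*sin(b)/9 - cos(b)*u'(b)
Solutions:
 u(b) = C1/cos(b)^(7/9)


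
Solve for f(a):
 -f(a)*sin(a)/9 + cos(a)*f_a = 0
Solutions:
 f(a) = C1/cos(a)^(1/9)


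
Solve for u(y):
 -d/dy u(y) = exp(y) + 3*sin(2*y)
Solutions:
 u(y) = C1 - exp(y) + 3*cos(2*y)/2


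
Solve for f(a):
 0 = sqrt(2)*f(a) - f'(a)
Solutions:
 f(a) = C1*exp(sqrt(2)*a)


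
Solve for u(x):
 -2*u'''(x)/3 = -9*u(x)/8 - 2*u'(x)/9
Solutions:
 u(x) = C1*exp(-2^(1/3)*x*(8*2^(1/3)/(sqrt(530417) + 729)^(1/3) + (sqrt(530417) + 729)^(1/3))/24)*sin(2^(1/3)*sqrt(3)*x*(-(sqrt(530417) + 729)^(1/3) + 8*2^(1/3)/(sqrt(530417) + 729)^(1/3))/24) + C2*exp(-2^(1/3)*x*(8*2^(1/3)/(sqrt(530417) + 729)^(1/3) + (sqrt(530417) + 729)^(1/3))/24)*cos(2^(1/3)*sqrt(3)*x*(-(sqrt(530417) + 729)^(1/3) + 8*2^(1/3)/(sqrt(530417) + 729)^(1/3))/24) + C3*exp(2^(1/3)*x*(8*2^(1/3)/(sqrt(530417) + 729)^(1/3) + (sqrt(530417) + 729)^(1/3))/12)


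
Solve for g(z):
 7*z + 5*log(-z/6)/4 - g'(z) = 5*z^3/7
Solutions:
 g(z) = C1 - 5*z^4/28 + 7*z^2/2 + 5*z*log(-z)/4 + 5*z*(-log(6) - 1)/4


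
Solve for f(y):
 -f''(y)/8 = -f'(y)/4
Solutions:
 f(y) = C1 + C2*exp(2*y)


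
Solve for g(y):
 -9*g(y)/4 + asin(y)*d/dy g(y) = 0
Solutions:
 g(y) = C1*exp(9*Integral(1/asin(y), y)/4)


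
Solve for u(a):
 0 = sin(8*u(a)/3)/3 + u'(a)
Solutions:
 a/3 + 3*log(cos(8*u(a)/3) - 1)/16 - 3*log(cos(8*u(a)/3) + 1)/16 = C1


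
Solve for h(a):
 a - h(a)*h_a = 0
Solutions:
 h(a) = -sqrt(C1 + a^2)
 h(a) = sqrt(C1 + a^2)


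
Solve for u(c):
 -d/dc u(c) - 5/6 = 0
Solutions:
 u(c) = C1 - 5*c/6


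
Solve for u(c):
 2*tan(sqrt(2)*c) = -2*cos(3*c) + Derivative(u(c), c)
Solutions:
 u(c) = C1 - sqrt(2)*log(cos(sqrt(2)*c)) + 2*sin(3*c)/3


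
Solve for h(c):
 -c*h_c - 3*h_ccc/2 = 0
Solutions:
 h(c) = C1 + Integral(C2*airyai(-2^(1/3)*3^(2/3)*c/3) + C3*airybi(-2^(1/3)*3^(2/3)*c/3), c)


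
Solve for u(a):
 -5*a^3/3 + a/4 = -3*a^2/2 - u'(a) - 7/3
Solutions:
 u(a) = C1 + 5*a^4/12 - a^3/2 - a^2/8 - 7*a/3


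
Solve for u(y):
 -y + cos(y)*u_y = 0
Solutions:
 u(y) = C1 + Integral(y/cos(y), y)


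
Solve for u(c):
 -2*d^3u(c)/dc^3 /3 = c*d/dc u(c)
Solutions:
 u(c) = C1 + Integral(C2*airyai(-2^(2/3)*3^(1/3)*c/2) + C3*airybi(-2^(2/3)*3^(1/3)*c/2), c)


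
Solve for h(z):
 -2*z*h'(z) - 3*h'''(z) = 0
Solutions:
 h(z) = C1 + Integral(C2*airyai(-2^(1/3)*3^(2/3)*z/3) + C3*airybi(-2^(1/3)*3^(2/3)*z/3), z)


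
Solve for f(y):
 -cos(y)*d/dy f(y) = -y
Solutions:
 f(y) = C1 + Integral(y/cos(y), y)


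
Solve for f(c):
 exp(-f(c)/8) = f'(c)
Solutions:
 f(c) = 8*log(C1 + c/8)


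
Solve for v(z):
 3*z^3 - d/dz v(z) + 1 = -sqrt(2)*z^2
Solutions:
 v(z) = C1 + 3*z^4/4 + sqrt(2)*z^3/3 + z


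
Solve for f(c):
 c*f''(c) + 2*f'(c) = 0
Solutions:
 f(c) = C1 + C2/c


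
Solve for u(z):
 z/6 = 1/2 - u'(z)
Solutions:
 u(z) = C1 - z^2/12 + z/2


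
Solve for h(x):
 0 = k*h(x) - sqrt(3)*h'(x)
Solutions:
 h(x) = C1*exp(sqrt(3)*k*x/3)


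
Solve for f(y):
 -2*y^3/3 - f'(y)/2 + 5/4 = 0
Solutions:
 f(y) = C1 - y^4/3 + 5*y/2


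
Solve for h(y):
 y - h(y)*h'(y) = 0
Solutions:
 h(y) = -sqrt(C1 + y^2)
 h(y) = sqrt(C1 + y^2)


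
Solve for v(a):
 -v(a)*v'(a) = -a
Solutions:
 v(a) = -sqrt(C1 + a^2)
 v(a) = sqrt(C1 + a^2)


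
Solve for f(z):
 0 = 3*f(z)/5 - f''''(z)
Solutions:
 f(z) = C1*exp(-3^(1/4)*5^(3/4)*z/5) + C2*exp(3^(1/4)*5^(3/4)*z/5) + C3*sin(3^(1/4)*5^(3/4)*z/5) + C4*cos(3^(1/4)*5^(3/4)*z/5)


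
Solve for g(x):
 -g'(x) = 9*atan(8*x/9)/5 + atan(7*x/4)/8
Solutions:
 g(x) = C1 - 9*x*atan(8*x/9)/5 - x*atan(7*x/4)/8 + log(49*x^2 + 16)/28 + 81*log(64*x^2 + 81)/80


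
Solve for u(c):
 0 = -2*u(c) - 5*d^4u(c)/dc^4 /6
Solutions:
 u(c) = (C1*sin(3^(1/4)*5^(3/4)*c/5) + C2*cos(3^(1/4)*5^(3/4)*c/5))*exp(-3^(1/4)*5^(3/4)*c/5) + (C3*sin(3^(1/4)*5^(3/4)*c/5) + C4*cos(3^(1/4)*5^(3/4)*c/5))*exp(3^(1/4)*5^(3/4)*c/5)


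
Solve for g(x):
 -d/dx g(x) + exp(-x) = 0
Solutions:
 g(x) = C1 - exp(-x)


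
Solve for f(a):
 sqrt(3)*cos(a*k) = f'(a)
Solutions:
 f(a) = C1 + sqrt(3)*sin(a*k)/k


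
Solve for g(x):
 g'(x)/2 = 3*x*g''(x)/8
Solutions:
 g(x) = C1 + C2*x^(7/3)


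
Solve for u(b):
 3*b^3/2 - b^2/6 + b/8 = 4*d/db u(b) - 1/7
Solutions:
 u(b) = C1 + 3*b^4/32 - b^3/72 + b^2/64 + b/28


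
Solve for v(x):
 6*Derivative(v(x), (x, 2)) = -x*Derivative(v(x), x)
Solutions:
 v(x) = C1 + C2*erf(sqrt(3)*x/6)


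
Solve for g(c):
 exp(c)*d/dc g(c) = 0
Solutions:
 g(c) = C1


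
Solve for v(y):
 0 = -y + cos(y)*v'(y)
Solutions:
 v(y) = C1 + Integral(y/cos(y), y)


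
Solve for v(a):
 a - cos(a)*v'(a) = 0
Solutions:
 v(a) = C1 + Integral(a/cos(a), a)


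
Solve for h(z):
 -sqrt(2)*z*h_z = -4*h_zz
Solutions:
 h(z) = C1 + C2*erfi(2^(3/4)*z/4)


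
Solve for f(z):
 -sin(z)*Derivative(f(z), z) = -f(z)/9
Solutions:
 f(z) = C1*(cos(z) - 1)^(1/18)/(cos(z) + 1)^(1/18)


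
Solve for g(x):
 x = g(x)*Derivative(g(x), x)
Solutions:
 g(x) = -sqrt(C1 + x^2)
 g(x) = sqrt(C1 + x^2)


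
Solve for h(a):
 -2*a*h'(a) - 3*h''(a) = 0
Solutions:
 h(a) = C1 + C2*erf(sqrt(3)*a/3)


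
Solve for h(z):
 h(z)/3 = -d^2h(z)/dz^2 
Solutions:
 h(z) = C1*sin(sqrt(3)*z/3) + C2*cos(sqrt(3)*z/3)


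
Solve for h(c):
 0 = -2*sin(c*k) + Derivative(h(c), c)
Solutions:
 h(c) = C1 - 2*cos(c*k)/k


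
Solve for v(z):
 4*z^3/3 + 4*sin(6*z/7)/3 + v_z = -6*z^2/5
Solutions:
 v(z) = C1 - z^4/3 - 2*z^3/5 + 14*cos(6*z/7)/9


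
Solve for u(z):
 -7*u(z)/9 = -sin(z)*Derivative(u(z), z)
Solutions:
 u(z) = C1*(cos(z) - 1)^(7/18)/(cos(z) + 1)^(7/18)


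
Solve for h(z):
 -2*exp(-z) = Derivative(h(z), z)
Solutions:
 h(z) = C1 + 2*exp(-z)


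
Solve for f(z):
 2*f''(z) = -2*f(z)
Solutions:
 f(z) = C1*sin(z) + C2*cos(z)


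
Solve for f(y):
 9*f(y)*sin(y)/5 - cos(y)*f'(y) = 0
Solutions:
 f(y) = C1/cos(y)^(9/5)


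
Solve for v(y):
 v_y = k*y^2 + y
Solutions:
 v(y) = C1 + k*y^3/3 + y^2/2


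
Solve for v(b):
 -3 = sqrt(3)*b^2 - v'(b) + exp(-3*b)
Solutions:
 v(b) = C1 + sqrt(3)*b^3/3 + 3*b - exp(-3*b)/3


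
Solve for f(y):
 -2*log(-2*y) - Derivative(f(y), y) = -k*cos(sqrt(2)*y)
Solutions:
 f(y) = C1 + sqrt(2)*k*sin(sqrt(2)*y)/2 - 2*y*log(-y) - 2*y*log(2) + 2*y


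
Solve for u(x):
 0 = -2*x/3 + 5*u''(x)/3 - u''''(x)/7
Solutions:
 u(x) = C1 + C2*x + C3*exp(-sqrt(105)*x/3) + C4*exp(sqrt(105)*x/3) + x^3/15


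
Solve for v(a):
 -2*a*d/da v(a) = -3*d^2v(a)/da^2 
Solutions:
 v(a) = C1 + C2*erfi(sqrt(3)*a/3)


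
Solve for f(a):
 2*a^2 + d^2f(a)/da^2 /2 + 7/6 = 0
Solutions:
 f(a) = C1 + C2*a - a^4/3 - 7*a^2/6


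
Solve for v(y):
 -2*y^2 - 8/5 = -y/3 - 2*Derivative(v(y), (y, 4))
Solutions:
 v(y) = C1 + C2*y + C3*y^2 + C4*y^3 + y^6/360 - y^5/720 + y^4/30


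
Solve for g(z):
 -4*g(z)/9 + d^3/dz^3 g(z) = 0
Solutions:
 g(z) = C3*exp(2^(2/3)*3^(1/3)*z/3) + (C1*sin(2^(2/3)*3^(5/6)*z/6) + C2*cos(2^(2/3)*3^(5/6)*z/6))*exp(-2^(2/3)*3^(1/3)*z/6)


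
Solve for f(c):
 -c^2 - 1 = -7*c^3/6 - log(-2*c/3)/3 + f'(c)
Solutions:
 f(c) = C1 + 7*c^4/24 - c^3/3 + c*log(-c)/3 + c*(-4 - log(3) + log(2))/3


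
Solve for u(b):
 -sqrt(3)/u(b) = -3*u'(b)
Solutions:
 u(b) = -sqrt(C1 + 6*sqrt(3)*b)/3
 u(b) = sqrt(C1 + 6*sqrt(3)*b)/3


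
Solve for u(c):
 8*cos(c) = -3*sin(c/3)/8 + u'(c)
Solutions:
 u(c) = C1 + 8*sin(c) - 9*cos(c/3)/8


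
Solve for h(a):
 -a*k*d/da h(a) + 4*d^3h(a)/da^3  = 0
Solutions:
 h(a) = C1 + Integral(C2*airyai(2^(1/3)*a*k^(1/3)/2) + C3*airybi(2^(1/3)*a*k^(1/3)/2), a)


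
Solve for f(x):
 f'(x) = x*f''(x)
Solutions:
 f(x) = C1 + C2*x^2


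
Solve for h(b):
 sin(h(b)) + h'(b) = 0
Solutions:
 h(b) = -acos((-C1 - exp(2*b))/(C1 - exp(2*b))) + 2*pi
 h(b) = acos((-C1 - exp(2*b))/(C1 - exp(2*b)))


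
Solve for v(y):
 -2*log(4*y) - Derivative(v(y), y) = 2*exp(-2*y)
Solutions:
 v(y) = C1 - 2*y*log(y) + 2*y*(1 - 2*log(2)) + exp(-2*y)


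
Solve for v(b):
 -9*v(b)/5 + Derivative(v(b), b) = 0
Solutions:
 v(b) = C1*exp(9*b/5)


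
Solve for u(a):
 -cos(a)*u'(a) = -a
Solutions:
 u(a) = C1 + Integral(a/cos(a), a)


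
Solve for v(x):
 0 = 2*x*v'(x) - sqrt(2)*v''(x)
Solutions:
 v(x) = C1 + C2*erfi(2^(3/4)*x/2)


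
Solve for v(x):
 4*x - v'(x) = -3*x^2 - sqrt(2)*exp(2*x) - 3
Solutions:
 v(x) = C1 + x^3 + 2*x^2 + 3*x + sqrt(2)*exp(2*x)/2


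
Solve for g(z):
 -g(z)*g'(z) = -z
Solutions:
 g(z) = -sqrt(C1 + z^2)
 g(z) = sqrt(C1 + z^2)


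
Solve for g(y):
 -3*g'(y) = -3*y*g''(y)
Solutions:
 g(y) = C1 + C2*y^2


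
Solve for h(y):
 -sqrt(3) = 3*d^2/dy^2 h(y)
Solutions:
 h(y) = C1 + C2*y - sqrt(3)*y^2/6


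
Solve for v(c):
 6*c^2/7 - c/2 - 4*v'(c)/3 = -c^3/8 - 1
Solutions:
 v(c) = C1 + 3*c^4/128 + 3*c^3/14 - 3*c^2/16 + 3*c/4


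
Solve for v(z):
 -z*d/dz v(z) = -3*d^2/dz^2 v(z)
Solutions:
 v(z) = C1 + C2*erfi(sqrt(6)*z/6)


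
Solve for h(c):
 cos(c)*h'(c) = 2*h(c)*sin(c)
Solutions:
 h(c) = C1/cos(c)^2


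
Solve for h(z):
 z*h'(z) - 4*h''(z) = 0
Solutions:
 h(z) = C1 + C2*erfi(sqrt(2)*z/4)


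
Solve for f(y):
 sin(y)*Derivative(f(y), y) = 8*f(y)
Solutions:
 f(y) = C1*(cos(y)^4 - 4*cos(y)^3 + 6*cos(y)^2 - 4*cos(y) + 1)/(cos(y)^4 + 4*cos(y)^3 + 6*cos(y)^2 + 4*cos(y) + 1)


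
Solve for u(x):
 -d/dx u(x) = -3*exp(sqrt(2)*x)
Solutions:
 u(x) = C1 + 3*sqrt(2)*exp(sqrt(2)*x)/2


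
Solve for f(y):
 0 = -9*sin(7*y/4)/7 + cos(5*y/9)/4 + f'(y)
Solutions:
 f(y) = C1 - 9*sin(5*y/9)/20 - 36*cos(7*y/4)/49


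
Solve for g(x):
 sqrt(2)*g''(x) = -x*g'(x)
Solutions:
 g(x) = C1 + C2*erf(2^(1/4)*x/2)


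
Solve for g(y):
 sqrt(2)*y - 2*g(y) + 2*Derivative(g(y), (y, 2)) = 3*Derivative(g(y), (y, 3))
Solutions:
 g(y) = C1*exp(y*(4/(9*sqrt(681) + 235)^(1/3) + 4 + (9*sqrt(681) + 235)^(1/3))/18)*sin(sqrt(3)*y*(-(9*sqrt(681) + 235)^(1/3) + 4/(9*sqrt(681) + 235)^(1/3))/18) + C2*exp(y*(4/(9*sqrt(681) + 235)^(1/3) + 4 + (9*sqrt(681) + 235)^(1/3))/18)*cos(sqrt(3)*y*(-(9*sqrt(681) + 235)^(1/3) + 4/(9*sqrt(681) + 235)^(1/3))/18) + C3*exp(y*(-(9*sqrt(681) + 235)^(1/3) - 4/(9*sqrt(681) + 235)^(1/3) + 2)/9) + sqrt(2)*y/2


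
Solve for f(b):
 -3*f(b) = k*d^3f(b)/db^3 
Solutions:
 f(b) = C1*exp(3^(1/3)*b*(-1/k)^(1/3)) + C2*exp(b*(-1/k)^(1/3)*(-3^(1/3) + 3^(5/6)*I)/2) + C3*exp(-b*(-1/k)^(1/3)*(3^(1/3) + 3^(5/6)*I)/2)


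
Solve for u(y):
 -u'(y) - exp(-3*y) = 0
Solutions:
 u(y) = C1 + exp(-3*y)/3


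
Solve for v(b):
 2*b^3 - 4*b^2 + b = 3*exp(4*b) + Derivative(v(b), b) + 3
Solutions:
 v(b) = C1 + b^4/2 - 4*b^3/3 + b^2/2 - 3*b - 3*exp(4*b)/4


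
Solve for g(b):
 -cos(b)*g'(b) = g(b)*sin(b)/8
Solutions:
 g(b) = C1*cos(b)^(1/8)


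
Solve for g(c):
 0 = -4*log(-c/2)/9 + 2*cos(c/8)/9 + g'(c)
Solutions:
 g(c) = C1 + 4*c*log(-c)/9 - 4*c/9 - 4*c*log(2)/9 - 16*sin(c/8)/9


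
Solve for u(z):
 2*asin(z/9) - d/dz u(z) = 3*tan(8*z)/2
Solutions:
 u(z) = C1 + 2*z*asin(z/9) + 2*sqrt(81 - z^2) + 3*log(cos(8*z))/16


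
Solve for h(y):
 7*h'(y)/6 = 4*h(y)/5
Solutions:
 h(y) = C1*exp(24*y/35)


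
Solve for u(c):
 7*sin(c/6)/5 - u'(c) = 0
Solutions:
 u(c) = C1 - 42*cos(c/6)/5


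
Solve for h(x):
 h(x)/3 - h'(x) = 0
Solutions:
 h(x) = C1*exp(x/3)


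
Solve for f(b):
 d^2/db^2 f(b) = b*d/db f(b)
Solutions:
 f(b) = C1 + C2*erfi(sqrt(2)*b/2)


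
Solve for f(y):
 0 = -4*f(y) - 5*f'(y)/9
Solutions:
 f(y) = C1*exp(-36*y/5)


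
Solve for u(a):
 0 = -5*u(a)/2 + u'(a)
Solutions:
 u(a) = C1*exp(5*a/2)


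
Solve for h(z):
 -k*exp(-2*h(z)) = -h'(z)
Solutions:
 h(z) = log(-sqrt(C1 + 2*k*z))
 h(z) = log(C1 + 2*k*z)/2


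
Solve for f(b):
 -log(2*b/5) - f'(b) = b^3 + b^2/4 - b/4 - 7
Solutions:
 f(b) = C1 - b^4/4 - b^3/12 + b^2/8 - b*log(b) + b*log(5/2) + 8*b


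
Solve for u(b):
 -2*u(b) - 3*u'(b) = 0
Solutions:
 u(b) = C1*exp(-2*b/3)


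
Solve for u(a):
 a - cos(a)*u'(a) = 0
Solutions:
 u(a) = C1 + Integral(a/cos(a), a)


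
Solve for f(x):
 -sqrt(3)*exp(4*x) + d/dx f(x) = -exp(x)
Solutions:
 f(x) = C1 + sqrt(3)*exp(4*x)/4 - exp(x)


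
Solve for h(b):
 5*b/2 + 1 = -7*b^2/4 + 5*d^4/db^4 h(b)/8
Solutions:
 h(b) = C1 + C2*b + C3*b^2 + C4*b^3 + 7*b^6/900 + b^5/30 + b^4/15


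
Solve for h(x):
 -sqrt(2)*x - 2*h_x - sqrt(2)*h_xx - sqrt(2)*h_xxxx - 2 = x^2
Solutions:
 h(x) = C1 + C2*exp(2^(1/6)*3^(1/3)*x*(-2*3^(1/3)/(9 + sqrt(87))^(1/3) + 2^(2/3)*(9 + sqrt(87))^(1/3))/12)*sin(6^(1/6)*x*(6/(9 + sqrt(87))^(1/3) + 6^(2/3)*(9 + sqrt(87))^(1/3))/12) + C3*exp(2^(1/6)*3^(1/3)*x*(-2*3^(1/3)/(9 + sqrt(87))^(1/3) + 2^(2/3)*(9 + sqrt(87))^(1/3))/12)*cos(6^(1/6)*x*(6/(9 + sqrt(87))^(1/3) + 6^(2/3)*(9 + sqrt(87))^(1/3))/12) + C4*exp(-2^(1/6)*3^(1/3)*x*(-2*3^(1/3)/(9 + sqrt(87))^(1/3) + 2^(2/3)*(9 + sqrt(87))^(1/3))/6) - x^3/6 - x


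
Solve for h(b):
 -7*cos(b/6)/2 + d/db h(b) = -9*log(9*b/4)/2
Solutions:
 h(b) = C1 - 9*b*log(b)/2 - 9*b*log(3) + 9*b/2 + 9*b*log(2) + 21*sin(b/6)


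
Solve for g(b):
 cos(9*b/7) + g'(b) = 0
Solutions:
 g(b) = C1 - 7*sin(9*b/7)/9


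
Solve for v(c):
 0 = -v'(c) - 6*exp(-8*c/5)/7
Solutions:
 v(c) = C1 + 15*exp(-8*c/5)/28


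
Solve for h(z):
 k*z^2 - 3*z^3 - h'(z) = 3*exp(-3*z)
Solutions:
 h(z) = C1 + k*z^3/3 - 3*z^4/4 + exp(-3*z)


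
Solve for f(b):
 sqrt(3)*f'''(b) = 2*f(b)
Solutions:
 f(b) = C3*exp(2^(1/3)*3^(5/6)*b/3) + (C1*sin(6^(1/3)*b/2) + C2*cos(6^(1/3)*b/2))*exp(-2^(1/3)*3^(5/6)*b/6)


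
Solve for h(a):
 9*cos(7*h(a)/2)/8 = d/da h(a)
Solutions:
 -9*a/8 - log(sin(7*h(a)/2) - 1)/7 + log(sin(7*h(a)/2) + 1)/7 = C1


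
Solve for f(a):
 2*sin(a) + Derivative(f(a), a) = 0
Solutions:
 f(a) = C1 + 2*cos(a)


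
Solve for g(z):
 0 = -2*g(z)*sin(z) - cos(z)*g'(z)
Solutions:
 g(z) = C1*cos(z)^2


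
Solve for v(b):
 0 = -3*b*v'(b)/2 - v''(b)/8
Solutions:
 v(b) = C1 + C2*erf(sqrt(6)*b)


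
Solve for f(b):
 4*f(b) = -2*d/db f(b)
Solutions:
 f(b) = C1*exp(-2*b)


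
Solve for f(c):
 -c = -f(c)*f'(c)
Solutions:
 f(c) = -sqrt(C1 + c^2)
 f(c) = sqrt(C1 + c^2)


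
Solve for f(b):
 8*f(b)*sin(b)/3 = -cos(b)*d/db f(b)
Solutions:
 f(b) = C1*cos(b)^(8/3)


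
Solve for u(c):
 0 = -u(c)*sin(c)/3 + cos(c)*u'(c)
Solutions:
 u(c) = C1/cos(c)^(1/3)


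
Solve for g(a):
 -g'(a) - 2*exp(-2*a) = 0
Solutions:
 g(a) = C1 + exp(-2*a)


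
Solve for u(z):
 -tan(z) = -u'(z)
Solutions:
 u(z) = C1 - log(cos(z))


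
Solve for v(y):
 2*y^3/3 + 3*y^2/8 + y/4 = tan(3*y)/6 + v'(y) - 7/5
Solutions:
 v(y) = C1 + y^4/6 + y^3/8 + y^2/8 + 7*y/5 + log(cos(3*y))/18


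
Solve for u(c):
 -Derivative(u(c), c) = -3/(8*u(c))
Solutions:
 u(c) = -sqrt(C1 + 3*c)/2
 u(c) = sqrt(C1 + 3*c)/2


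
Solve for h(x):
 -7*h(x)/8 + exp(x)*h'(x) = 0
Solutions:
 h(x) = C1*exp(-7*exp(-x)/8)


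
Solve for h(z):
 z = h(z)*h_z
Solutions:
 h(z) = -sqrt(C1 + z^2)
 h(z) = sqrt(C1 + z^2)


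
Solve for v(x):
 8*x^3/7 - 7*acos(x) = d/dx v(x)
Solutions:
 v(x) = C1 + 2*x^4/7 - 7*x*acos(x) + 7*sqrt(1 - x^2)


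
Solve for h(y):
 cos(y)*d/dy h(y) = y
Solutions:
 h(y) = C1 + Integral(y/cos(y), y)


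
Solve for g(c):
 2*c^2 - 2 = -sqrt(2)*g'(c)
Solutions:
 g(c) = C1 - sqrt(2)*c^3/3 + sqrt(2)*c


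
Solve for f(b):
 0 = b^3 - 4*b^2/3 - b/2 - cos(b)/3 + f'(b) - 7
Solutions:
 f(b) = C1 - b^4/4 + 4*b^3/9 + b^2/4 + 7*b + sin(b)/3


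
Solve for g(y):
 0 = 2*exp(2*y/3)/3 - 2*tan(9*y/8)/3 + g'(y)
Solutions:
 g(y) = C1 - exp(2*y/3) - 16*log(cos(9*y/8))/27


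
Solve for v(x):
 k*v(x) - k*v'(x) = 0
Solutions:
 v(x) = C1*exp(x)


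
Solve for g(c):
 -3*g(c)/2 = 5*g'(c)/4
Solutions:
 g(c) = C1*exp(-6*c/5)


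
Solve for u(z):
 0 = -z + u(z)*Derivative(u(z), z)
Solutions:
 u(z) = -sqrt(C1 + z^2)
 u(z) = sqrt(C1 + z^2)


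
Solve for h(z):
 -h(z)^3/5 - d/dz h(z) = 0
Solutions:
 h(z) = -sqrt(10)*sqrt(-1/(C1 - z))/2
 h(z) = sqrt(10)*sqrt(-1/(C1 - z))/2


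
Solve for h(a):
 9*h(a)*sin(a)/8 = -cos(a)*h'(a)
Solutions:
 h(a) = C1*cos(a)^(9/8)


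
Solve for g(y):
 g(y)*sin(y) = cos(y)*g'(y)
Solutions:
 g(y) = C1/cos(y)


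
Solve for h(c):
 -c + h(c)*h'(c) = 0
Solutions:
 h(c) = -sqrt(C1 + c^2)
 h(c) = sqrt(C1 + c^2)


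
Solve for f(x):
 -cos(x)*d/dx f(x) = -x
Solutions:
 f(x) = C1 + Integral(x/cos(x), x)


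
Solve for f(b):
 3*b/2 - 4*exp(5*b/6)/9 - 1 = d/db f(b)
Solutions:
 f(b) = C1 + 3*b^2/4 - b - 8*exp(5*b/6)/15


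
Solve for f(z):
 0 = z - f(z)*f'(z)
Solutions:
 f(z) = -sqrt(C1 + z^2)
 f(z) = sqrt(C1 + z^2)


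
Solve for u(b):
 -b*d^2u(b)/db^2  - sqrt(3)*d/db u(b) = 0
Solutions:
 u(b) = C1 + C2*b^(1 - sqrt(3))


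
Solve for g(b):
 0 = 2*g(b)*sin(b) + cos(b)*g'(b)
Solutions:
 g(b) = C1*cos(b)^2


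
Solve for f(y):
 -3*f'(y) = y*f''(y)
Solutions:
 f(y) = C1 + C2/y^2


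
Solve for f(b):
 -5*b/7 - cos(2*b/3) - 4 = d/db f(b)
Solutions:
 f(b) = C1 - 5*b^2/14 - 4*b - 3*sin(2*b/3)/2


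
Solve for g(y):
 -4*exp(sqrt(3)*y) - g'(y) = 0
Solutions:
 g(y) = C1 - 4*sqrt(3)*exp(sqrt(3)*y)/3


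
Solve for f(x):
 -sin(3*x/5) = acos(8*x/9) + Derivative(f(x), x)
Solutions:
 f(x) = C1 - x*acos(8*x/9) + sqrt(81 - 64*x^2)/8 + 5*cos(3*x/5)/3


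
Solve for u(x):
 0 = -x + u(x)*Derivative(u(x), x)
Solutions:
 u(x) = -sqrt(C1 + x^2)
 u(x) = sqrt(C1 + x^2)


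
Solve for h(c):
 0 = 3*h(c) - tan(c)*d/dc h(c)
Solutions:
 h(c) = C1*sin(c)^3


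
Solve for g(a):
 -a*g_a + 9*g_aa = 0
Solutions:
 g(a) = C1 + C2*erfi(sqrt(2)*a/6)


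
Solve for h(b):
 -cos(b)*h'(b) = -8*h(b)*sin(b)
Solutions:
 h(b) = C1/cos(b)^8


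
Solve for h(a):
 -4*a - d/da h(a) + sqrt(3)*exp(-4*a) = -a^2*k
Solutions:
 h(a) = C1 + a^3*k/3 - 2*a^2 - sqrt(3)*exp(-4*a)/4


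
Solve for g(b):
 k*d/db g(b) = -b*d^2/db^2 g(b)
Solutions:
 g(b) = C1 + b^(1 - re(k))*(C2*sin(log(b)*Abs(im(k))) + C3*cos(log(b)*im(k)))


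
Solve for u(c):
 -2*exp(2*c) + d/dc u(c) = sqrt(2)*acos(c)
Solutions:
 u(c) = C1 + sqrt(2)*(c*acos(c) - sqrt(1 - c^2)) + exp(2*c)


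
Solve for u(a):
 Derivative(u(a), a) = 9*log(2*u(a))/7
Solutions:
 -7*Integral(1/(log(_y) + log(2)), (_y, u(a)))/9 = C1 - a


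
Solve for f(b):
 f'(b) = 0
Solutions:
 f(b) = C1


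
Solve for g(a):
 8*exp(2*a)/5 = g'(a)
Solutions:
 g(a) = C1 + 4*exp(2*a)/5


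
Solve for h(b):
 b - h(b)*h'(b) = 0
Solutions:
 h(b) = -sqrt(C1 + b^2)
 h(b) = sqrt(C1 + b^2)


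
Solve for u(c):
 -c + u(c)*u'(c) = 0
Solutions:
 u(c) = -sqrt(C1 + c^2)
 u(c) = sqrt(C1 + c^2)


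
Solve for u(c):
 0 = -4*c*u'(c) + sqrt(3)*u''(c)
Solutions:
 u(c) = C1 + C2*erfi(sqrt(2)*3^(3/4)*c/3)


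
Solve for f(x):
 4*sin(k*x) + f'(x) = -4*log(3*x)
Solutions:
 f(x) = C1 - 4*x*log(x) - 4*x*log(3) + 4*x - 4*Piecewise((-cos(k*x)/k, Ne(k, 0)), (0, True))


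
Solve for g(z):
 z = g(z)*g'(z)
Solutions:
 g(z) = -sqrt(C1 + z^2)
 g(z) = sqrt(C1 + z^2)


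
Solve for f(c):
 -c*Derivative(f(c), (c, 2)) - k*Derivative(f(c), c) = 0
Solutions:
 f(c) = C1 + c^(1 - re(k))*(C2*sin(log(c)*Abs(im(k))) + C3*cos(log(c)*im(k)))


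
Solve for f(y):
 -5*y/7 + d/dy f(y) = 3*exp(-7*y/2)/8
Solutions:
 f(y) = C1 + 5*y^2/14 - 3*exp(-7*y/2)/28


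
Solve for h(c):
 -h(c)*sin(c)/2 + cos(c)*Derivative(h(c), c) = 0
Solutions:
 h(c) = C1/sqrt(cos(c))


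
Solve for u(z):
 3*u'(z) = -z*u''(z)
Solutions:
 u(z) = C1 + C2/z^2


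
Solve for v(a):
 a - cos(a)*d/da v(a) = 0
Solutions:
 v(a) = C1 + Integral(a/cos(a), a)


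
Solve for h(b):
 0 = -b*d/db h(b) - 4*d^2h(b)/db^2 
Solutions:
 h(b) = C1 + C2*erf(sqrt(2)*b/4)


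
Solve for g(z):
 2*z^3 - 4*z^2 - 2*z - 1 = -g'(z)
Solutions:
 g(z) = C1 - z^4/2 + 4*z^3/3 + z^2 + z


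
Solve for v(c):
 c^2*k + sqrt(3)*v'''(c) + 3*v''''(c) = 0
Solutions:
 v(c) = C1 + C2*c + C3*c^2 + C4*exp(-sqrt(3)*c/3) - sqrt(3)*c^5*k/180 + c^4*k/12 - sqrt(3)*c^3*k/3


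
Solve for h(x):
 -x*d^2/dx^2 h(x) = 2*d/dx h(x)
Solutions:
 h(x) = C1 + C2/x


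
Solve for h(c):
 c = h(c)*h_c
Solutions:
 h(c) = -sqrt(C1 + c^2)
 h(c) = sqrt(C1 + c^2)


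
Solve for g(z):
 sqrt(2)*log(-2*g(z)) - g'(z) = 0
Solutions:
 -sqrt(2)*Integral(1/(log(-_y) + log(2)), (_y, g(z)))/2 = C1 - z


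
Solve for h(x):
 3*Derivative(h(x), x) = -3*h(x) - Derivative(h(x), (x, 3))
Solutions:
 h(x) = C1*exp(2^(1/3)*x*(-2/(3 + sqrt(13))^(1/3) + 2^(1/3)*(3 + sqrt(13))^(1/3))/4)*sin(2^(1/3)*sqrt(3)*x*(2/(3 + sqrt(13))^(1/3) + 2^(1/3)*(3 + sqrt(13))^(1/3))/4) + C2*exp(2^(1/3)*x*(-2/(3 + sqrt(13))^(1/3) + 2^(1/3)*(3 + sqrt(13))^(1/3))/4)*cos(2^(1/3)*sqrt(3)*x*(2/(3 + sqrt(13))^(1/3) + 2^(1/3)*(3 + sqrt(13))^(1/3))/4) + C3*exp(2^(1/3)*x*(-2^(1/3)*(3 + sqrt(13))^(1/3)/2 + (3 + sqrt(13))^(-1/3)))


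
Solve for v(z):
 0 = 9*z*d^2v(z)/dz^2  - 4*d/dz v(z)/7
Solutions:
 v(z) = C1 + C2*z^(67/63)


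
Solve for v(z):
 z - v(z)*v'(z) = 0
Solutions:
 v(z) = -sqrt(C1 + z^2)
 v(z) = sqrt(C1 + z^2)


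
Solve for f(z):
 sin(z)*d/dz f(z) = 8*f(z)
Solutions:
 f(z) = C1*(cos(z)^4 - 4*cos(z)^3 + 6*cos(z)^2 - 4*cos(z) + 1)/(cos(z)^4 + 4*cos(z)^3 + 6*cos(z)^2 + 4*cos(z) + 1)


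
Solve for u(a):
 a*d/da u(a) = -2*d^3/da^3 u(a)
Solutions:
 u(a) = C1 + Integral(C2*airyai(-2^(2/3)*a/2) + C3*airybi(-2^(2/3)*a/2), a)


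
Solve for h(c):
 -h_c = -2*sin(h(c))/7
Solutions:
 -2*c/7 + log(cos(h(c)) - 1)/2 - log(cos(h(c)) + 1)/2 = C1


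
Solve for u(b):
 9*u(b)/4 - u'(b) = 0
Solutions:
 u(b) = C1*exp(9*b/4)


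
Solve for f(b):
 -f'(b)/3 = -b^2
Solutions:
 f(b) = C1 + b^3


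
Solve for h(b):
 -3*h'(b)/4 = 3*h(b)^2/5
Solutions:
 h(b) = 5/(C1 + 4*b)


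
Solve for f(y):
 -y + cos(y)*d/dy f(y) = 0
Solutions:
 f(y) = C1 + Integral(y/cos(y), y)


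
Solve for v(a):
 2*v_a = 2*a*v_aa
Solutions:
 v(a) = C1 + C2*a^2


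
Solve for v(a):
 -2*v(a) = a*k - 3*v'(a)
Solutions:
 v(a) = C1*exp(2*a/3) - a*k/2 - 3*k/4


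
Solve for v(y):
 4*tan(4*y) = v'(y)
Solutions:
 v(y) = C1 - log(cos(4*y))


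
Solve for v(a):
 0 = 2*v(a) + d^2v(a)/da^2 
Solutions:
 v(a) = C1*sin(sqrt(2)*a) + C2*cos(sqrt(2)*a)


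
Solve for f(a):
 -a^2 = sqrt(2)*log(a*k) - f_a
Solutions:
 f(a) = C1 + a^3/3 + sqrt(2)*a*log(a*k) - sqrt(2)*a


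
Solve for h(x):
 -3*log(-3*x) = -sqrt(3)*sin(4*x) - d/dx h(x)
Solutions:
 h(x) = C1 + 3*x*log(-x) - 3*x + 3*x*log(3) + sqrt(3)*cos(4*x)/4


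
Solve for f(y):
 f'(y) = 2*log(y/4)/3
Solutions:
 f(y) = C1 + 2*y*log(y)/3 - 4*y*log(2)/3 - 2*y/3


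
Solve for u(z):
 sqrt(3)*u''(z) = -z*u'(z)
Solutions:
 u(z) = C1 + C2*erf(sqrt(2)*3^(3/4)*z/6)


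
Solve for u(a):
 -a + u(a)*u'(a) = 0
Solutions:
 u(a) = -sqrt(C1 + a^2)
 u(a) = sqrt(C1 + a^2)


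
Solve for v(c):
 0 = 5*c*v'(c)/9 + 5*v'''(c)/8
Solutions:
 v(c) = C1 + Integral(C2*airyai(-2*3^(1/3)*c/3) + C3*airybi(-2*3^(1/3)*c/3), c)


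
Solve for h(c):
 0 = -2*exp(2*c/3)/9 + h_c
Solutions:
 h(c) = C1 + exp(2*c/3)/3


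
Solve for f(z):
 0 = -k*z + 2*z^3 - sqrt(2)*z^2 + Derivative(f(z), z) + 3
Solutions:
 f(z) = C1 + k*z^2/2 - z^4/2 + sqrt(2)*z^3/3 - 3*z


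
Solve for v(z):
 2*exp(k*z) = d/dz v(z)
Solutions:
 v(z) = C1 + 2*exp(k*z)/k


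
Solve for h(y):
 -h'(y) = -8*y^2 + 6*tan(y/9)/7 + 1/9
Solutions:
 h(y) = C1 + 8*y^3/3 - y/9 + 54*log(cos(y/9))/7


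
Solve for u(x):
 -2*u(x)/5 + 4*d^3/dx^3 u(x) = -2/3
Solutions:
 u(x) = C3*exp(10^(2/3)*x/10) + (C1*sin(10^(2/3)*sqrt(3)*x/20) + C2*cos(10^(2/3)*sqrt(3)*x/20))*exp(-10^(2/3)*x/20) + 5/3


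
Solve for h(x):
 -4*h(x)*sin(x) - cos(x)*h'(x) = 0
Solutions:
 h(x) = C1*cos(x)^4


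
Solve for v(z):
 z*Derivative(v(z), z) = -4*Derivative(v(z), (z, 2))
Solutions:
 v(z) = C1 + C2*erf(sqrt(2)*z/4)


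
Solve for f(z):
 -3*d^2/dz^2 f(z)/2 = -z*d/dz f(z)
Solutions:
 f(z) = C1 + C2*erfi(sqrt(3)*z/3)


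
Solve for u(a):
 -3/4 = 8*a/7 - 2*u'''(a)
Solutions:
 u(a) = C1 + C2*a + C3*a^2 + a^4/42 + a^3/16


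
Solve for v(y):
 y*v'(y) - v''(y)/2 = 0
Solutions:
 v(y) = C1 + C2*erfi(y)


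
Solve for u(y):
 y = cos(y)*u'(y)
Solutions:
 u(y) = C1 + Integral(y/cos(y), y)


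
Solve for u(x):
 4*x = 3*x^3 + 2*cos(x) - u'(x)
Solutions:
 u(x) = C1 + 3*x^4/4 - 2*x^2 + 2*sin(x)


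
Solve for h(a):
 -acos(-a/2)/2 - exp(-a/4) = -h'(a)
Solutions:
 h(a) = C1 + a*acos(-a/2)/2 + sqrt(4 - a^2)/2 - 4*exp(-a/4)


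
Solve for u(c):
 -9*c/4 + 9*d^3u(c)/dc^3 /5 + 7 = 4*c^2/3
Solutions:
 u(c) = C1 + C2*c + C3*c^2 + c^5/81 + 5*c^4/96 - 35*c^3/54


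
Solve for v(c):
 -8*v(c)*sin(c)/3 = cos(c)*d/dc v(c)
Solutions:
 v(c) = C1*cos(c)^(8/3)


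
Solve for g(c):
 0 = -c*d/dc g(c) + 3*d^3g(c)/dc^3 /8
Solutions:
 g(c) = C1 + Integral(C2*airyai(2*3^(2/3)*c/3) + C3*airybi(2*3^(2/3)*c/3), c)


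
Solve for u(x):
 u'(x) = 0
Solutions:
 u(x) = C1


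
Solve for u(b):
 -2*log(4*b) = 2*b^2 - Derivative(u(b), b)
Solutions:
 u(b) = C1 + 2*b^3/3 + 2*b*log(b) - 2*b + b*log(16)


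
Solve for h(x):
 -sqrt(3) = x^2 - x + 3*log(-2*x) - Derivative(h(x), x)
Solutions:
 h(x) = C1 + x^3/3 - x^2/2 + 3*x*log(-x) + x*(-3 + sqrt(3) + 3*log(2))


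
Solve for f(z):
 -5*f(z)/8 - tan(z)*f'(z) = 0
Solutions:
 f(z) = C1/sin(z)^(5/8)


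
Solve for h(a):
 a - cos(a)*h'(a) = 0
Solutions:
 h(a) = C1 + Integral(a/cos(a), a)


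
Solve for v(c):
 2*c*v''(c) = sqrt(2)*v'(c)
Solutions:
 v(c) = C1 + C2*c^(sqrt(2)/2 + 1)
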